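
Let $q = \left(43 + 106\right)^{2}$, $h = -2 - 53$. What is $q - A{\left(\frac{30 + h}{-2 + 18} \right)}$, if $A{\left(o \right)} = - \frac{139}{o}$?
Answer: $\frac{552801}{25} \approx 22112.0$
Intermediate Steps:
$h = -55$
$q = 22201$ ($q = 149^{2} = 22201$)
$q - A{\left(\frac{30 + h}{-2 + 18} \right)} = 22201 - - \frac{139}{\left(30 - 55\right) \frac{1}{-2 + 18}} = 22201 - - \frac{139}{\left(-25\right) \frac{1}{16}} = 22201 - - \frac{139}{- \frac{25}{16}} = 22201 - \left(-139\right) \left(- \frac{16}{25}\right) = 22201 - \frac{2224}{25} = \frac{552801}{25}$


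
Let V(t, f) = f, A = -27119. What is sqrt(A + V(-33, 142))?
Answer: I*sqrt(26977) ≈ 164.25*I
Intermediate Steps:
sqrt(A + V(-33, 142)) = sqrt(-27119 + 142) = sqrt(-26977) = I*sqrt(26977)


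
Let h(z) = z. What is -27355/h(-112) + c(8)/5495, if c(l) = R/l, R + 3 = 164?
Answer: 21473997/87920 ≈ 244.24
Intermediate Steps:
R = 161 (R = -3 + 164 = 161)
c(l) = 161/l
-27355/h(-112) + c(8)/5495 = -27355/(-112) + (161/8)/5495 = -27355*(-1/112) + (161*(1/8))*(1/5495) = 27355/112 + (161/8)*(1/5495) = 27355/112 + 23/6280 = 21473997/87920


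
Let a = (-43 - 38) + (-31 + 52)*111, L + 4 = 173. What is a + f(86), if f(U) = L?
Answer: 2419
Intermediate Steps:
L = 169 (L = -4 + 173 = 169)
f(U) = 169
a = 2250 (a = -81 + 21*111 = -81 + 2331 = 2250)
a + f(86) = 2250 + 169 = 2419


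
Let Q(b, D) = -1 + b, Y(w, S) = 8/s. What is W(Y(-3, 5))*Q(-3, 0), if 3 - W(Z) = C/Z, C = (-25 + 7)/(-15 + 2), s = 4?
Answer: -120/13 ≈ -9.2308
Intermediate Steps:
Y(w, S) = 2 (Y(w, S) = 8/4 = 8*(¼) = 2)
C = 18/13 (C = -18/(-13) = -18*(-1/13) = 18/13 ≈ 1.3846)
W(Z) = 3 - 18/(13*Z)
W(Y(-3, 5))*Q(-3, 0) = (3 - 18/13/2)*(-1 - 3) = (3 - 18/13*½)*(-4) = (3 - 9/13)*(-4) = (30/13)*(-4) = -120/13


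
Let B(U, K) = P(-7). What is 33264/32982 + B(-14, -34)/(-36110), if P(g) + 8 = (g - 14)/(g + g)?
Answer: 17411267/17260580 ≈ 1.0087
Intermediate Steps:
P(g) = -8 + (-14 + g)/(2*g) (P(g) = -8 + (g - 14)/(g + g) = -8 + (-14 + g)/((2*g)) = -8 + (-14 + g)*(1/(2*g)) = -8 + (-14 + g)/(2*g))
B(U, K) = -13/2 (B(U, K) = -15/2 - 7/(-7) = -15/2 - 7*(-1/7) = -15/2 + 1 = -13/2)
33264/32982 + B(-14, -34)/(-36110) = 33264/32982 - 13/2/(-36110) = 33264*(1/32982) - 13/2*(-1/36110) = 5544/5497 + 13/72220 = 17411267/17260580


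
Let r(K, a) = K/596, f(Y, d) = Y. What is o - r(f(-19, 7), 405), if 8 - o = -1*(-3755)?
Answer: -2233193/596 ≈ -3747.0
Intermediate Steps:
o = -3747 (o = 8 - (-1)*(-3755) = 8 - 1*3755 = 8 - 3755 = -3747)
r(K, a) = K/596 (r(K, a) = K*(1/596) = K/596)
o - r(f(-19, 7), 405) = -3747 - (-19)/596 = -3747 - 1*(-19/596) = -3747 + 19/596 = -2233193/596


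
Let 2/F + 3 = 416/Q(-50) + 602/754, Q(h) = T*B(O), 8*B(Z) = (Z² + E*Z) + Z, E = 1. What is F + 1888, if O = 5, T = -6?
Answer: 674427647/357239 ≈ 1887.9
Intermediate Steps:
B(Z) = Z/4 + Z²/8 (B(Z) = ((Z² + 1*Z) + Z)/8 = ((Z² + Z) + Z)/8 = ((Z + Z²) + Z)/8 = (Z² + 2*Z)/8 = Z/4 + Z²/8)
Q(h) = -105/4 (Q(h) = -3*5*(2 + 5)/4 = -3*5*7/4 = -6*35/8 = -105/4)
F = -39585/357239 (F = 2/(-3 + (416/(-105/4) + 602/754)) = 2/(-3 + (416*(-4/105) + 602*(1/754))) = 2/(-3 + (-1664/105 + 301/377)) = 2/(-3 - 595723/39585) = 2/(-714478/39585) = 2*(-39585/714478) = -39585/357239 ≈ -0.11081)
F + 1888 = -39585/357239 + 1888 = 674427647/357239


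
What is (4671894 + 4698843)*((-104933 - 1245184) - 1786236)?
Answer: -29389939102161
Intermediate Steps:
(4671894 + 4698843)*((-104933 - 1245184) - 1786236) = 9370737*(-1350117 - 1786236) = 9370737*(-3136353) = -29389939102161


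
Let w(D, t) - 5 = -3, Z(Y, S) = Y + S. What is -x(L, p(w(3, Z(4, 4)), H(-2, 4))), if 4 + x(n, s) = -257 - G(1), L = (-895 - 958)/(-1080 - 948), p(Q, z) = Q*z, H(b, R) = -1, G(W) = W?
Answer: 262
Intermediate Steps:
Z(Y, S) = S + Y
w(D, t) = 2 (w(D, t) = 5 - 3 = 2)
L = 1853/2028 (L = -1853/(-2028) = -1853*(-1/2028) = 1853/2028 ≈ 0.91371)
x(n, s) = -262 (x(n, s) = -4 + (-257 - 1*1) = -4 + (-257 - 1) = -4 - 258 = -262)
-x(L, p(w(3, Z(4, 4)), H(-2, 4))) = -1*(-262) = 262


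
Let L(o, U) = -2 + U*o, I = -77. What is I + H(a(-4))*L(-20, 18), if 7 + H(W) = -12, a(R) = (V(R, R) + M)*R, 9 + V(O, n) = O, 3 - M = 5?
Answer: 6801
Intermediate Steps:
M = -2 (M = 3 - 1*5 = 3 - 5 = -2)
V(O, n) = -9 + O
a(R) = R*(-11 + R) (a(R) = ((-9 + R) - 2)*R = (-11 + R)*R = R*(-11 + R))
H(W) = -19 (H(W) = -7 - 12 = -19)
I + H(a(-4))*L(-20, 18) = -77 - 19*(-2 + 18*(-20)) = -77 - 19*(-2 - 360) = -77 - 19*(-362) = -77 + 6878 = 6801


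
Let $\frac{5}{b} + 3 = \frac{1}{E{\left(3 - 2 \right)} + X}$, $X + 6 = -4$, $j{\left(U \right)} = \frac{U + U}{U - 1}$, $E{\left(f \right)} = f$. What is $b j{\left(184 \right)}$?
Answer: $- \frac{1380}{427} \approx -3.2318$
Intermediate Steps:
$j{\left(U \right)} = \frac{2 U}{-1 + U}$
$X = -10$ ($X = -6 - 4 = -10$)
$b = - \frac{45}{28}$ ($b = \frac{5}{-3 + \frac{1}{\left(3 - 2\right) - 10}} = \frac{5}{-3 + \frac{1}{1 - 10}} = \frac{5}{-3 + \frac{1}{-9}} = \frac{5}{-3 - \frac{1}{9}} = \frac{5}{- \frac{28}{9}} = 5 \left(- \frac{9}{28}\right) = - \frac{45}{28} \approx -1.6071$)
$b j{\left(184 \right)} = - \frac{45 \cdot 2 \cdot 184 \frac{1}{-1 + 184}}{28} = - \frac{45 \cdot 2 \cdot 184 \cdot \frac{1}{183}}{28} = \left(- \frac{45}{28}\right) \frac{368}{183} = - \frac{1380}{427}$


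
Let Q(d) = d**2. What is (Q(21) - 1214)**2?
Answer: 597529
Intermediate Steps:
(Q(21) - 1214)**2 = (21**2 - 1214)**2 = (441 - 1214)**2 = (-773)**2 = 597529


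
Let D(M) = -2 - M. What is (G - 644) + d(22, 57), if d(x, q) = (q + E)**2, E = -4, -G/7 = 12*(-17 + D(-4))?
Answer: 3425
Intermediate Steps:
G = 1260 (G = -84*(-17 + (-2 - 1*(-4))) = -84*(-17 + (-2 + 4)) = -84*(-17 + 2) = -84*(-15) = -7*(-180) = 1260)
d(x, q) = (-4 + q)**2 (d(x, q) = (q - 4)**2 = (-4 + q)**2)
(G - 644) + d(22, 57) = (1260 - 644) + (-4 + 57)**2 = 616 + 53**2 = 616 + 2809 = 3425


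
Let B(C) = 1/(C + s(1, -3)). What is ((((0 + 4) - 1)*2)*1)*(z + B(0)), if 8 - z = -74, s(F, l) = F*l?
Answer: 490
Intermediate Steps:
B(C) = 1/(-3 + C) (B(C) = 1/(C + 1*(-3)) = 1/(C - 3) = 1/(-3 + C))
z = 82 (z = 8 - 1*(-74) = 8 + 74 = 82)
((((0 + 4) - 1)*2)*1)*(z + B(0)) = ((((0 + 4) - 1)*2)*1)*(82 + 1/(-3 + 0)) = (((4 - 1)*2)*1)*(82 + 1/(-3)) = ((3*2)*1)*(82 - 1/3) = (6*1)*(245/3) = 6*(245/3) = 490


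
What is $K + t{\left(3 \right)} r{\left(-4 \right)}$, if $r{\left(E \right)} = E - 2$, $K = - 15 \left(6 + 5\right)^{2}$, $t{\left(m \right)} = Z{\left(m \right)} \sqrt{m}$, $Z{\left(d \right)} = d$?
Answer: $-1815 - 18 \sqrt{3} \approx -1846.2$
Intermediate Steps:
$t{\left(m \right)} = m^{\frac{3}{2}}$ ($t{\left(m \right)} = m \sqrt{m} = m^{\frac{3}{2}}$)
$K = -1815$ ($K = - 15 \cdot 11^{2} = \left(-15\right) 121 = -1815$)
$r{\left(E \right)} = -2 + E$ ($r{\left(E \right)} = E - 2 = -2 + E$)
$K + t{\left(3 \right)} r{\left(-4 \right)} = -1815 + 3^{\frac{3}{2}} \left(-2 - 4\right) = -1815 + 3 \sqrt{3} \left(-6\right) = -1815 - 18 \sqrt{3}$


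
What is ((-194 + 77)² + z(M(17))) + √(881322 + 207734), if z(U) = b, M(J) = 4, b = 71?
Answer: 13760 + 4*√68066 ≈ 14804.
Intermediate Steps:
z(U) = 71
((-194 + 77)² + z(M(17))) + √(881322 + 207734) = ((-194 + 77)² + 71) + √(881322 + 207734) = ((-117)² + 71) + √1089056 = (13689 + 71) + 4*√68066 = 13760 + 4*√68066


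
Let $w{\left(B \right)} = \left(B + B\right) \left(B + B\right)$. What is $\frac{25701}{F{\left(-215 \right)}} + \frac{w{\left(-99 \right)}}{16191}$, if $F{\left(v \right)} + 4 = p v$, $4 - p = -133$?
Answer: $\frac{82087305}{52996741} \approx 1.5489$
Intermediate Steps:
$p = 137$ ($p = 4 - -133 = 4 + 133 = 137$)
$F{\left(v \right)} = -4 + 137 v$
$w{\left(B \right)} = 4 B^{2}$ ($w{\left(B \right)} = 2 B 2 B = 4 B^{2}$)
$\frac{25701}{F{\left(-215 \right)}} + \frac{w{\left(-99 \right)}}{16191} = \frac{25701}{-4 + 137 \left(-215\right)} + \frac{4 \left(-99\right)^{2}}{16191} = \frac{25701}{-4 - 29455} + 4 \cdot 9801 \cdot \frac{1}{16191} = \frac{25701}{-29459} + 39204 \cdot \frac{1}{16191} = 25701 \left(- \frac{1}{29459}\right) + \frac{4356}{1799} = - \frac{25701}{29459} + \frac{4356}{1799} = \frac{82087305}{52996741}$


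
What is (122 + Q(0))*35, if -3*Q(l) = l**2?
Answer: 4270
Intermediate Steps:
Q(l) = -l**2/3
(122 + Q(0))*35 = (122 - 1/3*0**2)*35 = (122 - 1/3*0)*35 = (122 + 0)*35 = 122*35 = 4270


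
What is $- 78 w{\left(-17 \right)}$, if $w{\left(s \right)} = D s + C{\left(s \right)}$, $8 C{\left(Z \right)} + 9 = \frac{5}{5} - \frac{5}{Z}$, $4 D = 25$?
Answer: $\frac{568659}{68} \approx 8362.6$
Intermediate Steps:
$D = \frac{25}{4}$ ($D = \frac{1}{4} \cdot 25 = \frac{25}{4} \approx 6.25$)
$C{\left(Z \right)} = -1 - \frac{5}{8 Z}$ ($C{\left(Z \right)} = - \frac{9}{8} + \frac{\frac{5}{5} - \frac{5}{Z}}{8} = - \frac{9}{8} + \frac{5 \cdot \frac{1}{5} - \frac{5}{Z}}{8} = - \frac{9}{8} + \frac{1 - \frac{5}{Z}}{8} = - \frac{9}{8} + \left(\frac{1}{8} - \frac{5}{8 Z}\right) = -1 - \frac{5}{8 Z}$)
$w{\left(s \right)} = \frac{25 s}{4} + \frac{- \frac{5}{8} - s}{s}$
$- 78 w{\left(-17 \right)} = - 78 \left(-1 - \frac{5}{8 \left(-17\right)} + \frac{25}{4} \left(-17\right)\right) = - 78 \left(-1 - - \frac{5}{136} - \frac{425}{4}\right) = - 78 \left(-1 + \frac{5}{136} - \frac{425}{4}\right) = \left(-78\right) \left(- \frac{14581}{136}\right) = \frac{568659}{68}$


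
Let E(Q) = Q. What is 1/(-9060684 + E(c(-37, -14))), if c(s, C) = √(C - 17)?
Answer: -9060684/82095994547887 - I*√31/82095994547887 ≈ -1.1037e-7 - 6.782e-14*I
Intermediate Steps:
c(s, C) = √(-17 + C)
1/(-9060684 + E(c(-37, -14))) = 1/(-9060684 + √(-17 - 14)) = 1/(-9060684 + √(-31)) = 1/(-9060684 + I*√31)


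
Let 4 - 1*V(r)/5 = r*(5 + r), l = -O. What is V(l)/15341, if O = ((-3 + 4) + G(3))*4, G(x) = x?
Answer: -860/15341 ≈ -0.056059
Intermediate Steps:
O = 16 (O = ((-3 + 4) + 3)*4 = (1 + 3)*4 = 4*4 = 16)
l = -16 (l = -1*16 = -16)
V(r) = 20 - 5*r*(5 + r)
V(l)/15341 = (20 - 25*(-16) - 5*(-16)**2)/15341 = (20 + 400 - 5*256)*(1/15341) = (20 + 400 - 1280)*(1/15341) = -860*1/15341 = -860/15341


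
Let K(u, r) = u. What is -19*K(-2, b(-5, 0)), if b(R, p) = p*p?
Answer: 38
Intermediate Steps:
b(R, p) = p**2
-19*K(-2, b(-5, 0)) = -19*(-2) = 38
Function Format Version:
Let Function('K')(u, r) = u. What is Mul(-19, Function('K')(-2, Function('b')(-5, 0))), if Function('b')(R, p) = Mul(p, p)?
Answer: 38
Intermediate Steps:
Function('b')(R, p) = Pow(p, 2)
Mul(-19, Function('K')(-2, Function('b')(-5, 0))) = Mul(-19, -2) = 38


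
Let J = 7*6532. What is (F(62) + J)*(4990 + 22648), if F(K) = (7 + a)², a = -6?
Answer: 1263747550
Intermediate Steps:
J = 45724
F(K) = 1 (F(K) = (7 - 6)² = 1² = 1)
(F(62) + J)*(4990 + 22648) = (1 + 45724)*(4990 + 22648) = 45725*27638 = 1263747550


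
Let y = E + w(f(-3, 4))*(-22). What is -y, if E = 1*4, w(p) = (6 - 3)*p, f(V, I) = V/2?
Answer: -103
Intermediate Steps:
f(V, I) = V/2 (f(V, I) = V*(1/2) = V/2)
w(p) = 3*p
E = 4
y = 103 (y = 4 + (3*((1/2)*(-3)))*(-22) = 4 + (3*(-3/2))*(-22) = 4 - 9/2*(-22) = 4 + 99 = 103)
-y = -1*103 = -103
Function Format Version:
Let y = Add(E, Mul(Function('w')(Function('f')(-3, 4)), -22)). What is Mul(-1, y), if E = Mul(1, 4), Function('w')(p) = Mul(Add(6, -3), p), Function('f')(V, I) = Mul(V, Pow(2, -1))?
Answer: -103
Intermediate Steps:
Function('f')(V, I) = Mul(Rational(1, 2), V) (Function('f')(V, I) = Mul(V, Rational(1, 2)) = Mul(Rational(1, 2), V))
Function('w')(p) = Mul(3, p)
E = 4
y = 103 (y = Add(4, Mul(Mul(3, Mul(Rational(1, 2), -3)), -22)) = Add(4, Mul(Mul(3, Rational(-3, 2)), -22)) = Add(4, Mul(Rational(-9, 2), -22)) = Add(4, 99) = 103)
Mul(-1, y) = Mul(-1, 103) = -103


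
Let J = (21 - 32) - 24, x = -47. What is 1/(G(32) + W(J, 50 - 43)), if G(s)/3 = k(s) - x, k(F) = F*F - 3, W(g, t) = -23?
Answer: 1/3181 ≈ 0.00031437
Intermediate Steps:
J = -35 (J = -11 - 24 = -35)
k(F) = -3 + F² (k(F) = F² - 3 = -3 + F²)
G(s) = 132 + 3*s² (G(s) = 3*((-3 + s²) - 1*(-47)) = 3*((-3 + s²) + 47) = 3*(44 + s²) = 132 + 3*s²)
1/(G(32) + W(J, 50 - 43)) = 1/((132 + 3*32²) - 23) = 1/((132 + 3*1024) - 23) = 1/((132 + 3072) - 23) = 1/(3204 - 23) = 1/3181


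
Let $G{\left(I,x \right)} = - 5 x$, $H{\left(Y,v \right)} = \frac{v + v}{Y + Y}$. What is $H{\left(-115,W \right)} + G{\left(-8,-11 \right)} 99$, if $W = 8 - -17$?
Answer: $\frac{125230}{23} \approx 5444.8$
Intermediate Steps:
$W = 25$ ($W = 8 + 17 = 25$)
$H{\left(Y,v \right)} = \frac{v}{Y}$ ($H{\left(Y,v \right)} = \frac{2 v}{2 Y} = 2 v \frac{1}{2 Y} = \frac{v}{Y}$)
$H{\left(-115,W \right)} + G{\left(-8,-11 \right)} 99 = \frac{25}{-115} + \left(-5\right) \left(-11\right) 99 = 25 \left(- \frac{1}{115}\right) + 55 \cdot 99 = - \frac{5}{23} + 5445 = \frac{125230}{23}$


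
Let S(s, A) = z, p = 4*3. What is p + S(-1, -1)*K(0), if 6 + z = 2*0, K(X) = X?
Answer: 12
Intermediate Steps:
p = 12
z = -6 (z = -6 + 2*0 = -6 + 0 = -6)
S(s, A) = -6
p + S(-1, -1)*K(0) = 12 - 6*0 = 12 + 0 = 12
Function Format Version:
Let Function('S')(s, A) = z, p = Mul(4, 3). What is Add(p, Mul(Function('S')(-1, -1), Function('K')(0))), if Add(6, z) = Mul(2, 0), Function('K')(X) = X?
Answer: 12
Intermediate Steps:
p = 12
z = -6 (z = Add(-6, Mul(2, 0)) = Add(-6, 0) = -6)
Function('S')(s, A) = -6
Add(p, Mul(Function('S')(-1, -1), Function('K')(0))) = Add(12, Mul(-6, 0)) = Add(12, 0) = 12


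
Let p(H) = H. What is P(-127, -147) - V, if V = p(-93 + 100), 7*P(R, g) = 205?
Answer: 156/7 ≈ 22.286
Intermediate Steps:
P(R, g) = 205/7 (P(R, g) = (1/7)*205 = 205/7)
V = 7 (V = -93 + 100 = 7)
P(-127, -147) - V = 205/7 - 1*7 = 205/7 - 7 = 156/7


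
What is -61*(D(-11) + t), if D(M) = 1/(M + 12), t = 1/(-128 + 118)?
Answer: -549/10 ≈ -54.900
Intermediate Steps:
t = -⅒ (t = 1/(-10) = -⅒ ≈ -0.10000)
D(M) = 1/(12 + M)
-61*(D(-11) + t) = -61*(1/(12 - 11) - ⅒) = -61*(1/1 - ⅒) = -61*(1 - ⅒) = -61*9/10 = -549/10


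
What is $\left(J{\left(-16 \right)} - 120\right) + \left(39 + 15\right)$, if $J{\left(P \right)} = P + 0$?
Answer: $-82$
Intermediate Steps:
$J{\left(P \right)} = P$
$\left(J{\left(-16 \right)} - 120\right) + \left(39 + 15\right) = \left(-16 - 120\right) + \left(39 + 15\right) = -136 + 54 = -82$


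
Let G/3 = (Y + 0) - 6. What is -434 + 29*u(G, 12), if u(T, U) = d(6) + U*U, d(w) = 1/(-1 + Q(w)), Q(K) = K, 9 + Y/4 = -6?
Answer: 18739/5 ≈ 3747.8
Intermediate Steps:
Y = -60 (Y = -36 + 4*(-6) = -36 - 24 = -60)
d(w) = 1/(-1 + w)
G = -198 (G = 3*((-60 + 0) - 6) = 3*(-60 - 6) = 3*(-66) = -198)
u(T, U) = ⅕ + U² (u(T, U) = 1/(-1 + 6) + U*U = 1/5 + U² = ⅕ + U²)
-434 + 29*u(G, 12) = -434 + 29*(⅕ + 12²) = -434 + 29*(⅕ + 144) = -434 + 29*(721/5) = -434 + 20909/5 = 18739/5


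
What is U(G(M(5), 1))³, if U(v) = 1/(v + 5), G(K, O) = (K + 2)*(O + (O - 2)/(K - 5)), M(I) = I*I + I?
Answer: 15625/712121957 ≈ 2.1941e-5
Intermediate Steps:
M(I) = I + I² (M(I) = I² + I = I + I²)
G(K, O) = (2 + K)*(O + (-2 + O)/(-5 + K))
U(v) = 1/(5 + v)
U(G(M(5), 1))³ = (1/(5 + (-4 - 8*1 - 10*(1 + 5) + 1*(5*(1 + 5))² - 2*5*(1 + 5)*1)/(-5 + 5*(1 + 5))))³ = (1/(5 + (-4 - 8 - 10*6 + 1*(5*6)² - 2*5*6*1)/(-5 + 5*6)))³ = (1/(5 + (-4 - 8 - 2*30 + 1*30² - 2*30*1)/(-5 + 30)))³ = (1/(5 + (-4 - 8 - 60 + 1*900 - 60)/25))³ = (1/(5 + (-4 - 8 - 60 + 900 - 60)/25))³ = (1/(5 + (1/25)*768))³ = (1/(5 + 768/25))³ = (1/(893/25))³ = (25/893)³ = 15625/712121957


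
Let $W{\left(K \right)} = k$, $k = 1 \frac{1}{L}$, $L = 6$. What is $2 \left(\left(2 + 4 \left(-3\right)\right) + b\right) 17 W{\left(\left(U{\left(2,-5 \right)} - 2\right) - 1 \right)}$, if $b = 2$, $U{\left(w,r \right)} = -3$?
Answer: $- \frac{136}{3} \approx -45.333$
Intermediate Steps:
$k = \frac{1}{6}$ ($k = 1 \cdot \frac{1}{6} = \frac{1}{6} \approx 0.16667$)
$W{\left(K \right)} = \frac{1}{6}$
$2 \left(\left(2 + 4 \left(-3\right)\right) + b\right) 17 W{\left(\left(U{\left(2,-5 \right)} - 2\right) - 1 \right)} = 2 \left(\left(2 + 4 \left(-3\right)\right) + 2\right) 17 \cdot \frac{1}{6} = 2 \left(\left(2 - 12\right) + 2\right) 17 \cdot \frac{1}{6} = 2 \left(-10 + 2\right) 17 \cdot \frac{1}{6} = 2 \left(-8\right) 17 \cdot \frac{1}{6} = \left(-16\right) 17 \cdot \frac{1}{6} = \left(-272\right) \frac{1}{6} = - \frac{136}{3}$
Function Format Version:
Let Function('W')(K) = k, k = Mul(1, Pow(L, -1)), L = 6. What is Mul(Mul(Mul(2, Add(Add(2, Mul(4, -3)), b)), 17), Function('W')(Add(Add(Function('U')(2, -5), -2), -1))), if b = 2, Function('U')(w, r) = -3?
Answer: Rational(-136, 3) ≈ -45.333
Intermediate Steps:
k = Rational(1, 6) (k = Mul(1, Pow(6, -1)) = Mul(1, Rational(1, 6)) = Rational(1, 6) ≈ 0.16667)
Function('W')(K) = Rational(1, 6)
Mul(Mul(Mul(2, Add(Add(2, Mul(4, -3)), b)), 17), Function('W')(Add(Add(Function('U')(2, -5), -2), -1))) = Mul(Mul(Mul(2, Add(Add(2, Mul(4, -3)), 2)), 17), Rational(1, 6)) = Mul(Mul(Mul(2, Add(Add(2, -12), 2)), 17), Rational(1, 6)) = Mul(Mul(Mul(2, Add(-10, 2)), 17), Rational(1, 6)) = Mul(Mul(Mul(2, -8), 17), Rational(1, 6)) = Mul(Mul(-16, 17), Rational(1, 6)) = Mul(-272, Rational(1, 6)) = Rational(-136, 3)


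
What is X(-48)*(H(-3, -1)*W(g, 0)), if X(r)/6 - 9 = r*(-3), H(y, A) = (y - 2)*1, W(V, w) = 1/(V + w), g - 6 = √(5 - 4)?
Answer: -4590/7 ≈ -655.71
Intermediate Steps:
g = 7 (g = 6 + √(5 - 4) = 6 + √1 = 6 + 1 = 7)
H(y, A) = -2 + y (H(y, A) = (-2 + y)*1 = -2 + y)
X(r) = 54 - 18*r (X(r) = 54 + 6*(r*(-3)) = 54 + 6*(-3*r) = 54 - 18*r)
X(-48)*(H(-3, -1)*W(g, 0)) = (54 - 18*(-48))*((-2 - 3)/(7 + 0)) = (54 + 864)*(-5/7) = 918*(-5*⅐) = 918*(-5/7) = -4590/7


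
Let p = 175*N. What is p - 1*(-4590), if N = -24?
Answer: 390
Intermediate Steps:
p = -4200 (p = 175*(-24) = -4200)
p - 1*(-4590) = -4200 - 1*(-4590) = -4200 + 4590 = 390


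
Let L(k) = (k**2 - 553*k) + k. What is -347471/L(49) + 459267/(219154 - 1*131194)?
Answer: 13961034303/722650040 ≈ 19.319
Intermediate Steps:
L(k) = k**2 - 552*k
-347471/L(49) + 459267/(219154 - 1*131194) = -347471*1/(49*(-552 + 49)) + 459267/(219154 - 1*131194) = -347471/(49*(-503)) + 459267/(219154 - 131194) = -347471/(-24647) + 459267/87960 = -347471*(-1/24647) + 459267*(1/87960) = 347471/24647 + 153089/29320 = 13961034303/722650040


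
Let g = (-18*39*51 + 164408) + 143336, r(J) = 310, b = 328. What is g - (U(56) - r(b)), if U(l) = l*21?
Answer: 271076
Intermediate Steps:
U(l) = 21*l
g = 271942 (g = (-702*51 + 164408) + 143336 = (-35802 + 164408) + 143336 = 128606 + 143336 = 271942)
g - (U(56) - r(b)) = 271942 - (21*56 - 1*310) = 271942 - (1176 - 310) = 271942 - 1*866 = 271942 - 866 = 271076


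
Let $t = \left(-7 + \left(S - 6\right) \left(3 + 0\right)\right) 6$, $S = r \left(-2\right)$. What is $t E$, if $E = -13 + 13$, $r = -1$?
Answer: $0$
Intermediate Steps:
$S = 2$ ($S = \left(-1\right) \left(-2\right) = 2$)
$E = 0$
$t = -114$ ($t = \left(-7 + \left(2 - 6\right) \left(3 + 0\right)\right) 6 = \left(-7 + \left(2 - 6\right) 3\right) 6 = \left(-7 - 12\right) 6 = \left(-19\right) 6 = -114$)
$t E = \left(-114\right) 0 = 0$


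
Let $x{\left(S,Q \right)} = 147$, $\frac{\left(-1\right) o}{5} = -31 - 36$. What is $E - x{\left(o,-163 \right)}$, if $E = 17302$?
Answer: $17155$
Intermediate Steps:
$o = 335$ ($o = - 5 \left(-31 - 36\right) = \left(-5\right) \left(-67\right) = 335$)
$E - x{\left(o,-163 \right)} = 17302 - 147 = 17155$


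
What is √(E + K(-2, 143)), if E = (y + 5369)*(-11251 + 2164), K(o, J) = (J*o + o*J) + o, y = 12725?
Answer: 4*I*√10276297 ≈ 12823.0*I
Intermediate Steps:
K(o, J) = o + 2*J*o (K(o, J) = (J*o + J*o) + o = 2*J*o + o = o + 2*J*o)
E = -164420178 (E = (12725 + 5369)*(-11251 + 2164) = 18094*(-9087) = -164420178)
√(E + K(-2, 143)) = √(-164420178 - 2*(1 + 2*143)) = √(-164420178 - 2*(1 + 286)) = √(-164420178 - 2*287) = √(-164420178 - 574) = √(-164420752) = 4*I*√10276297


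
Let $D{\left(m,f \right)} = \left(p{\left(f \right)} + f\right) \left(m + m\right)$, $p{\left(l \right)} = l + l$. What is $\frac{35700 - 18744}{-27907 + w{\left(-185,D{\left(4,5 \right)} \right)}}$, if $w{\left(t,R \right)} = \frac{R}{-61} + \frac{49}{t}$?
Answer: $- \frac{5315235}{8748769} \approx -0.60754$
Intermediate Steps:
$p{\left(l \right)} = 2 l$
$D{\left(m,f \right)} = 6 f m$ ($D{\left(m,f \right)} = \left(2 f + f\right) \left(m + m\right) = 3 f 2 m = 6 f m$)
$w{\left(t,R \right)} = \frac{49}{t} - \frac{R}{61}$ ($w{\left(t,R \right)} = R \left(- \frac{1}{61}\right) + \frac{49}{t} = - \frac{R}{61} + \frac{49}{t} = \frac{49}{t} - \frac{R}{61}$)
$\frac{35700 - 18744}{-27907 + w{\left(-185,D{\left(4,5 \right)} \right)}} = \frac{35700 - 18744}{-27907 + \left(\frac{49}{-185} - \frac{6 \cdot 5 \cdot 4}{61}\right)} = \frac{16956}{-27907 + \left(49 \left(- \frac{1}{185}\right) - \frac{120}{61}\right)} = \frac{16956}{-27907 - \frac{25189}{11285}} = \frac{16956}{- \frac{314955684}{11285}} = 16956 \left(- \frac{11285}{314955684}\right) = - \frac{5315235}{8748769}$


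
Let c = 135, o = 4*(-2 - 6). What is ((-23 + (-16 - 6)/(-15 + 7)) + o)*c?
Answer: -28215/4 ≈ -7053.8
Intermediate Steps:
o = -32 (o = 4*(-8) = -32)
((-23 + (-16 - 6)/(-15 + 7)) + o)*c = ((-23 + (-16 - 6)/(-15 + 7)) - 32)*135 = ((-23 - 22/(-8)) - 32)*135 = ((-23 - 22*(-⅛)) - 32)*135 = ((-23 + 11/4) - 32)*135 = (-81/4 - 32)*135 = -209/4*135 = -28215/4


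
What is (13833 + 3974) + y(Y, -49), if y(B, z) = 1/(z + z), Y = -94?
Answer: 1745085/98 ≈ 17807.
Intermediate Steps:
y(B, z) = 1/(2*z)
(13833 + 3974) + y(Y, -49) = (13833 + 3974) + (½)/(-49) = 17807 + (½)*(-1/49) = 17807 - 1/98 = 1745085/98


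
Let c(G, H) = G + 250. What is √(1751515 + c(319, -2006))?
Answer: 6*√48669 ≈ 1323.7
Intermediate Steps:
c(G, H) = 250 + G
√(1751515 + c(319, -2006)) = √(1751515 + (250 + 319)) = √(1751515 + 569) = √1752084 = 6*√48669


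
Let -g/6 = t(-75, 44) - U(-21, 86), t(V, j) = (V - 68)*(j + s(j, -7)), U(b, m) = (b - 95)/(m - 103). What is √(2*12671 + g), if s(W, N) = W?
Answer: √29156326/17 ≈ 317.63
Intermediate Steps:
U(b, m) = (-95 + b)/(-103 + m)
t(V, j) = 2*j*(-68 + V) (t(V, j) = (V - 68)*(j + j) = (-68 + V)*(2*j) = 2*j*(-68 + V))
g = 1284264/17 (g = -6*(2*44*(-68 - 75) - (-95 - 21)/(-103 + 86)) = -6*(2*44*(-143) - (-116)/(-17)) = -6*(-12584 - (-1)*(-116)/17) = -6*(-12584 - 1*116/17) = -6*(-12584 - 116/17) = -6*(-214044/17) = 1284264/17 ≈ 75545.)
√(2*12671 + g) = √(2*12671 + 1284264/17) = √(25342 + 1284264/17) = √(1715078/17) = √29156326/17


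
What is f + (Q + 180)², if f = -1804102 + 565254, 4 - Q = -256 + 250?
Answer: -1202748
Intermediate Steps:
Q = 10 (Q = 4 - (-256 + 250) = 4 - 1*(-6) = 4 + 6 = 10)
f = -1238848
f + (Q + 180)² = -1238848 + (10 + 180)² = -1238848 + 190² = -1238848 + 36100 = -1202748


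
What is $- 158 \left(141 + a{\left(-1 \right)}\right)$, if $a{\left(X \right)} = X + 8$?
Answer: $-23384$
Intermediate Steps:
$a{\left(X \right)} = 8 + X$
$- 158 \left(141 + a{\left(-1 \right)}\right) = - 158 \left(141 + \left(8 - 1\right)\right) = - 158 \left(141 + 7\right) = \left(-158\right) 148 = -23384$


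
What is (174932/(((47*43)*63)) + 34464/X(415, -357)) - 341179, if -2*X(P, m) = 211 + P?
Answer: -13601032590877/39852099 ≈ -3.4129e+5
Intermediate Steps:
X(P, m) = -211/2 - P/2 (X(P, m) = -(211 + P)/2 = -211/2 - P/2)
(174932/(((47*43)*63)) + 34464/X(415, -357)) - 341179 = (174932/(((47*43)*63)) + 34464/(-211/2 - 1/2*415)) - 341179 = (174932/((2021*63)) + 34464/(-211/2 - 415/2)) - 341179 = (174932/127323 + 34464/(-313)) - 341179 = (174932*(1/127323) + 34464*(-1/313)) - 341179 = (174932/127323 - 34464/313) - 341179 = -4333306156/39852099 - 341179 = -13601032590877/39852099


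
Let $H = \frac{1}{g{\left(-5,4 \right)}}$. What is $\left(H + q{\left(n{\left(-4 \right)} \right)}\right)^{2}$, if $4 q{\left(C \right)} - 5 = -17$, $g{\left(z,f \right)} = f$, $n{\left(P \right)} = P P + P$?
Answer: $\frac{121}{16} \approx 7.5625$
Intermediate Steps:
$n{\left(P \right)} = P + P^{2}$ ($n{\left(P \right)} = P^{2} + P = P + P^{2}$)
$q{\left(C \right)} = -3$ ($q{\left(C \right)} = \frac{5}{4} + \frac{1}{4} \left(-17\right) = \frac{5}{4} - \frac{17}{4} = -3$)
$H = \frac{1}{4} \approx 0.25$
$\left(H + q{\left(n{\left(-4 \right)} \right)}\right)^{2} = \left(\frac{1}{4} - 3\right)^{2} = \left(- \frac{11}{4}\right)^{2} = \frac{121}{16}$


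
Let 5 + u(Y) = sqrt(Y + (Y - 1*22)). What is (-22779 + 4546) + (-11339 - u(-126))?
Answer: -29567 - I*sqrt(274) ≈ -29567.0 - 16.553*I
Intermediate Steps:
u(Y) = -5 + sqrt(-22 + 2*Y) (u(Y) = -5 + sqrt(Y + (Y - 1*22)) = -5 + sqrt(Y + (Y - 22)) = -5 + sqrt(Y + (-22 + Y)) = -5 + sqrt(-22 + 2*Y))
(-22779 + 4546) + (-11339 - u(-126)) = (-22779 + 4546) + (-11339 - (-5 + sqrt(-22 + 2*(-126)))) = -18233 + (-11339 - (-5 + sqrt(-22 - 252))) = -18233 + (-11339 - (-5 + sqrt(-274))) = -18233 + (-11339 - (-5 + I*sqrt(274))) = -18233 + (-11339 + (5 - I*sqrt(274))) = -18233 + (-11334 - I*sqrt(274)) = -29567 - I*sqrt(274)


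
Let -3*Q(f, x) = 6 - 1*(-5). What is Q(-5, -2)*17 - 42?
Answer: -313/3 ≈ -104.33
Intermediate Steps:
Q(f, x) = -11/3 (Q(f, x) = -(6 - 1*(-5))/3 = -(6 + 5)/3 = -1/3*11 = -11/3)
Q(-5, -2)*17 - 42 = -11/3*17 - 42 = -187/3 - 42 = -313/3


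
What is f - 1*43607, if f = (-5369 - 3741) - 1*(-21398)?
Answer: -31319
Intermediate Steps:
f = 12288 (f = -9110 + 21398 = 12288)
f - 1*43607 = 12288 - 1*43607 = 12288 - 43607 = -31319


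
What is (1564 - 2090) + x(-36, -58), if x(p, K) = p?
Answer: -562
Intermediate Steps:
(1564 - 2090) + x(-36, -58) = (1564 - 2090) - 36 = -526 - 36 = -562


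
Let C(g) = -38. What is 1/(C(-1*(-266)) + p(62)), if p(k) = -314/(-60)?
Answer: -30/983 ≈ -0.030519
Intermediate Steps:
p(k) = 157/30 (p(k) = -314*(-1/60) = 157/30)
1/(C(-1*(-266)) + p(62)) = 1/(-38 + 157/30) = 1/(-983/30) = -30/983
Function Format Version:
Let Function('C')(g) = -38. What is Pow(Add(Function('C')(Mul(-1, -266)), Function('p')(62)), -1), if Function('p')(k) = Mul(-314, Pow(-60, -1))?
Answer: Rational(-30, 983) ≈ -0.030519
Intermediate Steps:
Function('p')(k) = Rational(157, 30) (Function('p')(k) = Mul(-314, Rational(-1, 60)) = Rational(157, 30))
Pow(Add(Function('C')(Mul(-1, -266)), Function('p')(62)), -1) = Pow(Add(-38, Rational(157, 30)), -1) = Pow(Rational(-983, 30), -1) = Rational(-30, 983)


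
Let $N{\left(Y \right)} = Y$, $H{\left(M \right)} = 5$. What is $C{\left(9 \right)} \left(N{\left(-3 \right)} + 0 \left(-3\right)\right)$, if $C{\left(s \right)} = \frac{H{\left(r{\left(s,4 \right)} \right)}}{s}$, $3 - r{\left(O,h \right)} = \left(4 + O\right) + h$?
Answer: $- \frac{5}{3} \approx -1.6667$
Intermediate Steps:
$r{\left(O,h \right)} = -1 - O - h$ ($r{\left(O,h \right)} = 3 - \left(\left(4 + O\right) + h\right) = 3 - \left(4 + O + h\right) = -1 - O - h$)
$C{\left(s \right)} = \frac{5}{s}$
$C{\left(9 \right)} \left(N{\left(-3 \right)} + 0 \left(-3\right)\right) = \frac{5}{9} \left(-3 + 0 \left(-3\right)\right) = 5 \cdot \frac{1}{9} \left(-3 + 0\right) = \frac{5}{9} \left(-3\right) = - \frac{5}{3}$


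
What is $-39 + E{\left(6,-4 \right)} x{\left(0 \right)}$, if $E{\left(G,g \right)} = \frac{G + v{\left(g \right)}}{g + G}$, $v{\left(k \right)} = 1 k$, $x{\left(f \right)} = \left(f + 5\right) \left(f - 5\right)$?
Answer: $-64$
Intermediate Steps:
$x{\left(f \right)} = \left(-5 + f\right) \left(5 + f\right)$ ($x{\left(f \right)} = \left(5 + f\right) \left(-5 + f\right) = \left(-5 + f\right) \left(5 + f\right)$)
$v{\left(k \right)} = k$
$E{\left(G,g \right)} = 1$ ($E{\left(G,g \right)} = \frac{G + g}{g + G} = \frac{G + g}{G + g} = 1$)
$-39 + E{\left(6,-4 \right)} x{\left(0 \right)} = -39 + 1 \left(-25 + 0^{2}\right) = -39 + 1 \left(-25 + 0\right) = -39 + 1 \left(-25\right) = -39 - 25 = -64$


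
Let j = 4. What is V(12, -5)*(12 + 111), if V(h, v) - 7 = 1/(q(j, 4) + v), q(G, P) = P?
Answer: 738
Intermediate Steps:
V(h, v) = 7 + 1/(4 + v)
V(12, -5)*(12 + 111) = ((29 + 7*(-5))/(4 - 5))*(12 + 111) = ((29 - 35)/(-1))*123 = -1*(-6)*123 = 6*123 = 738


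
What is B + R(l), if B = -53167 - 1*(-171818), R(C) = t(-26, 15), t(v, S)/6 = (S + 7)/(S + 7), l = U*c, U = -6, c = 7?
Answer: 118657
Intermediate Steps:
l = -42 (l = -6*7 = -42)
t(v, S) = 6 (t(v, S) = 6*((S + 7)/(S + 7)) = 6*((7 + S)/(7 + S)) = 6*1 = 6)
R(C) = 6
B = 118651 (B = -53167 + 171818 = 118651)
B + R(l) = 118651 + 6 = 118657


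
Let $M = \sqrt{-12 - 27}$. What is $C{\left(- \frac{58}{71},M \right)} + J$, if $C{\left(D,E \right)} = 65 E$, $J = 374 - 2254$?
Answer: $-1880 + 65 i \sqrt{39} \approx -1880.0 + 405.92 i$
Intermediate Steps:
$J = -1880$
$M = i \sqrt{39}$ ($M = \sqrt{-39} = i \sqrt{39} \approx 6.245 i$)
$C{\left(- \frac{58}{71},M \right)} + J = 65 i \sqrt{39} - 1880 = -1880 + 65 i \sqrt{39}$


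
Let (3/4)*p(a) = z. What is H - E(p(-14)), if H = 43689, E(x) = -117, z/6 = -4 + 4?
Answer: 43806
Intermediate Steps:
z = 0 (z = 6*(-4 + 4) = 6*0 = 0)
p(a) = 0 (p(a) = (4/3)*0 = 0)
H - E(p(-14)) = 43689 - 1*(-117) = 43689 + 117 = 43806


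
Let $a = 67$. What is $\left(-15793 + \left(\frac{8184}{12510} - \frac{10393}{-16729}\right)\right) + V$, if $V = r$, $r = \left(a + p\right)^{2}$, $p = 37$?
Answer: $- \frac{173553098044}{34879965} \approx -4975.7$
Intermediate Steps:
$r = 10816$ ($r = \left(67 + 37\right)^{2} = 104^{2} = 10816$)
$V = 10816$
$\left(-15793 + \left(\frac{8184}{12510} - \frac{10393}{-16729}\right)\right) + V = \left(-15793 + \left(\frac{8184}{12510} - \frac{10393}{-16729}\right)\right) + 10816 = \left(-15793 + \left(8184 \cdot \frac{1}{12510} - - \frac{10393}{16729}\right)\right) + 10816 = \left(-15793 + \left(\frac{1364}{2085} + \frac{10393}{16729}\right)\right) + 10816 = \left(-15793 + \frac{44487761}{34879965}\right) + 10816 = - \frac{550814799484}{34879965} + 10816 = - \frac{173553098044}{34879965}$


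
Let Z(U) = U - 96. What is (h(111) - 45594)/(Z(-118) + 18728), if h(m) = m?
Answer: -45483/18514 ≈ -2.4567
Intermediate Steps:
Z(U) = -96 + U
(h(111) - 45594)/(Z(-118) + 18728) = (111 - 45594)/((-96 - 118) + 18728) = -45483/(-214 + 18728) = -45483/18514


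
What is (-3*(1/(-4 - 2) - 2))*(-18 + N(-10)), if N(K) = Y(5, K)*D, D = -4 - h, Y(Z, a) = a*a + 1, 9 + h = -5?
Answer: 6448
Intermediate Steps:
h = -14 (h = -9 - 5 = -14)
Y(Z, a) = 1 + a**2 (Y(Z, a) = a**2 + 1 = 1 + a**2)
D = 10 (D = -4 - 1*(-14) = -4 + 14 = 10)
N(K) = 10 + 10*K**2 (N(K) = (1 + K**2)*10 = 10 + 10*K**2)
(-3*(1/(-4 - 2) - 2))*(-18 + N(-10)) = (-3*(1/(-4 - 2) - 2))*(-18 + (10 + 10*(-10)**2)) = (-3*(1/(-6) - 2))*(-18 + (10 + 10*100)) = (-3*(-1/6 - 2))*(-18 + (10 + 1000)) = (-3*(-13/6))*(-18 + 1010) = (13/2)*992 = 6448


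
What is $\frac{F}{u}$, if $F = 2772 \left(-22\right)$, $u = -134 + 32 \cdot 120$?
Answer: $- \frac{30492}{1853} \approx -16.455$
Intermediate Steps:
$u = 3706$ ($u = -134 + 3840 = 3706$)
$F = -60984$
$\frac{F}{u} = - \frac{60984}{3706} = \left(-60984\right) \frac{1}{3706} = - \frac{30492}{1853}$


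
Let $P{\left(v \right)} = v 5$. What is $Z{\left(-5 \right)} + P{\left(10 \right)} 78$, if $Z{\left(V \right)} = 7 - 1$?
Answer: $3906$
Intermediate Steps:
$Z{\left(V \right)} = 6$ ($Z{\left(V \right)} = 7 - 1 = 6$)
$P{\left(v \right)} = 5 v$
$Z{\left(-5 \right)} + P{\left(10 \right)} 78 = 6 + 5 \cdot 10 \cdot 78 = 6 + 50 \cdot 78 = 6 + 3900 = 3906$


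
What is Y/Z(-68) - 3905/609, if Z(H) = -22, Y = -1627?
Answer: 904933/13398 ≈ 67.542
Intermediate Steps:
Y/Z(-68) - 3905/609 = -1627/(-22) - 3905/609 = -1627*(-1/22) - 3905*1/609 = 1627/22 - 3905/609 = 904933/13398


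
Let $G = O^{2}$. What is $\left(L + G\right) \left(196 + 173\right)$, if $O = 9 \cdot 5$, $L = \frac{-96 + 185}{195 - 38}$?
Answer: $\frac{117347166}{157} \approx 7.4743 \cdot 10^{5}$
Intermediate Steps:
$L = \frac{89}{157} \approx 0.56688$
$O = 45$
$G = 2025$ ($G = 45^{2} = 2025$)
$\left(L + G\right) \left(196 + 173\right) = \left(\frac{89}{157} + 2025\right) \left(196 + 173\right) = \frac{318014}{157} \cdot 369 = \frac{117347166}{157}$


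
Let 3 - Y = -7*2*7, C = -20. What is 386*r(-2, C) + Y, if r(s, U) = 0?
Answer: 101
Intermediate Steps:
Y = 101 (Y = 3 - (-7*2)*7 = 3 - (-14)*7 = 3 - 1*(-98) = 3 + 98 = 101)
386*r(-2, C) + Y = 386*0 + 101 = 0 + 101 = 101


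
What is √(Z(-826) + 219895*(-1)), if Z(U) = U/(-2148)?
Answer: I*√253643161458/1074 ≈ 468.93*I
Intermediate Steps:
Z(U) = -U/2148 (Z(U) = U*(-1/2148) = -U/2148)
√(Z(-826) + 219895*(-1)) = √(-1/2148*(-826) + 219895*(-1)) = √(413/1074 - 219895) = √(-236166817/1074) = I*√253643161458/1074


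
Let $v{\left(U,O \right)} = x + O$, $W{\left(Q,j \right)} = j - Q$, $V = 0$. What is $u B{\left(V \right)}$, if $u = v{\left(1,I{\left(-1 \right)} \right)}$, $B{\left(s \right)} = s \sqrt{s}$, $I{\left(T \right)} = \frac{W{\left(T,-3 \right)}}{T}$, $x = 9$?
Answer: $0$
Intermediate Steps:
$I{\left(T \right)} = \frac{-3 - T}{T}$
$B{\left(s \right)} = s^{\frac{3}{2}}$
$v{\left(U,O \right)} = 9 + O$
$u = 11$ ($u = 9 + \frac{-3 - -1}{-1} = 9 - \left(-3 + 1\right) = 9 - -2 = 9 + 2 = 11$)
$u B{\left(V \right)} = 11 \cdot 0^{\frac{3}{2}} = 11 \cdot 0 = 0$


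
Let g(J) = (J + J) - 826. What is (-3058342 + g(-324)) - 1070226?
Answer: -4130042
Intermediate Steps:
g(J) = -826 + 2*J (g(J) = 2*J - 826 = -826 + 2*J)
(-3058342 + g(-324)) - 1070226 = (-3058342 + (-826 + 2*(-324))) - 1070226 = (-3058342 + (-826 - 648)) - 1070226 = (-3058342 - 1474) - 1070226 = -3059816 - 1070226 = -4130042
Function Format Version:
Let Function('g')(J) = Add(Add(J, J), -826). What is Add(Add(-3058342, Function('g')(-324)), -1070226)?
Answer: -4130042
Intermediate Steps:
Function('g')(J) = Add(-826, Mul(2, J)) (Function('g')(J) = Add(Mul(2, J), -826) = Add(-826, Mul(2, J)))
Add(Add(-3058342, Function('g')(-324)), -1070226) = Add(Add(-3058342, Add(-826, Mul(2, -324))), -1070226) = Add(Add(-3058342, Add(-826, -648)), -1070226) = Add(Add(-3058342, -1474), -1070226) = Add(-3059816, -1070226) = -4130042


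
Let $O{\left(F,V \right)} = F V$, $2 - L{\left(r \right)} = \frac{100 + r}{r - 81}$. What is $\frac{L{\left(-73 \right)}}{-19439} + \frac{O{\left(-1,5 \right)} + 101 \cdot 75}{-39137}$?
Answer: $- \frac{3239244045}{16737251146} \approx -0.19354$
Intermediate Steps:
$L{\left(r \right)} = 2 - \frac{100 + r}{-81 + r}$ ($L{\left(r \right)} = 2 - \frac{100 + r}{r - 81} = 2 - \frac{100 + r}{-81 + r}$)
$\frac{L{\left(-73 \right)}}{-19439} + \frac{O{\left(-1,5 \right)} + 101 \cdot 75}{-39137} = \frac{\frac{1}{-81 - 73} \left(-262 - 73\right)}{-19439} + \frac{\left(-1\right) 5 + 101 \cdot 75}{-39137} = \frac{1}{-154} \left(-335\right) \left(- \frac{1}{19439}\right) + \left(-5 + 7575\right) \left(- \frac{1}{39137}\right) = \left(- \frac{1}{154}\right) \left(-335\right) \left(- \frac{1}{19439}\right) + 7570 \left(- \frac{1}{39137}\right) = \frac{335}{154} \left(- \frac{1}{19439}\right) - \frac{7570}{39137} = - \frac{335}{2993606} - \frac{7570}{39137} = - \frac{3239244045}{16737251146}$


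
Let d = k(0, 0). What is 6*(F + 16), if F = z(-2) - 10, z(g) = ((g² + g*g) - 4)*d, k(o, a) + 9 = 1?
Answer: -156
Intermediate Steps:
k(o, a) = -8 (k(o, a) = -9 + 1 = -8)
d = -8
z(g) = 32 - 16*g² (z(g) = ((g² + g*g) - 4)*(-8) = ((g² + g²) - 4)*(-8) = (2*g² - 4)*(-8) = (-4 + 2*g²)*(-8) = 32 - 16*g²)
F = -42 (F = (32 - 16*(-2)²) - 10 = (32 - 16*4) - 10 = (32 - 64) - 10 = -32 - 10 = -42)
6*(F + 16) = 6*(-42 + 16) = 6*(-26) = -156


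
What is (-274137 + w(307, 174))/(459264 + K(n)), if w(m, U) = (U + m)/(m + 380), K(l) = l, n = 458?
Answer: -94165819/157914507 ≈ -0.59631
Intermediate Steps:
w(m, U) = (U + m)/(380 + m)
(-274137 + w(307, 174))/(459264 + K(n)) = (-274137 + (174 + 307)/(380 + 307))/(459264 + 458) = (-274137 + 481/687)/459722 = (-274137 + (1/687)*481)*(1/459722) = (-274137 + 481/687)*(1/459722) = -188331638/687*1/459722 = -94165819/157914507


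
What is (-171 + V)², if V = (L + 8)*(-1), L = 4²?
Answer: 38025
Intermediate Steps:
L = 16
V = -24 (V = (16 + 8)*(-1) = 24*(-1) = -24)
(-171 + V)² = (-171 - 24)² = (-195)² = 38025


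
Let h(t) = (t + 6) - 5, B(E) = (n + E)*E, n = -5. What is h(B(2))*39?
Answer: -195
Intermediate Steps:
B(E) = E*(-5 + E) (B(E) = (-5 + E)*E = E*(-5 + E))
h(t) = 1 + t (h(t) = (6 + t) - 5 = 1 + t)
h(B(2))*39 = (1 + 2*(-5 + 2))*39 = (1 + 2*(-3))*39 = (1 - 6)*39 = -5*39 = -195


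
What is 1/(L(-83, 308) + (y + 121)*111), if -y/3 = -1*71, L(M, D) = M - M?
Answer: 1/37074 ≈ 2.6973e-5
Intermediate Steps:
L(M, D) = 0
y = 213 (y = -(-3)*71 = -3*(-71) = 213)
1/(L(-83, 308) + (y + 121)*111) = 1/(0 + (213 + 121)*111) = 1/(0 + 334*111) = 1/(0 + 37074) = 1/37074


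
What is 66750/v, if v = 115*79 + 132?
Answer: 66750/9217 ≈ 7.2421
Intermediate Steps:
v = 9217 (v = 9085 + 132 = 9217)
66750/v = 66750/9217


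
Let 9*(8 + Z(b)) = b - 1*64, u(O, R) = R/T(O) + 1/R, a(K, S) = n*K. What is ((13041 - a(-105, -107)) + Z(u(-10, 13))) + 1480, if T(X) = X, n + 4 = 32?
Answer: 20411531/1170 ≈ 17446.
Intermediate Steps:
n = 28 (n = -4 + 32 = 28)
a(K, S) = 28*K
u(O, R) = 1/R + R/O (u(O, R) = R/O + 1/R = 1/R + R/O)
Z(b) = -136/9 + b/9 (Z(b) = -8 + (b - 1*64)/9 = -8 + (b - 64)/9 = -8 + (-64 + b)/9 = -8 + (-64/9 + b/9) = -136/9 + b/9)
((13041 - a(-105, -107)) + Z(u(-10, 13))) + 1480 = ((13041 - 28*(-105)) + (-136/9 + (1/13 + 13/(-10))/9)) + 1480 = ((13041 - 1*(-2940)) + (-136/9 + (1/13 + 13*(-1/10))/9)) + 1480 = ((13041 + 2940) + (-136/9 + (1/13 - 13/10)/9)) + 1480 = (15981 + (-136/9 + (1/9)*(-159/130))) + 1480 = (15981 + (-136/9 - 53/390)) + 1480 = (15981 - 17839/1170) + 1480 = 18679931/1170 + 1480 = 20411531/1170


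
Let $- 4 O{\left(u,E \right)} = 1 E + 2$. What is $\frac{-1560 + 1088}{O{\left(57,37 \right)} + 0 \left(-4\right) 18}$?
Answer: $\frac{1888}{39} \approx 48.41$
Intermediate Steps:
$O{\left(u,E \right)} = - \frac{1}{2} - \frac{E}{4}$ ($O{\left(u,E \right)} = - \frac{1 E + 2}{4} = - \frac{E + 2}{4} = - \frac{2 + E}{4} = - \frac{1}{2} - \frac{E}{4}$)
$\frac{-1560 + 1088}{O{\left(57,37 \right)} + 0 \left(-4\right) 18} = \frac{-1560 + 1088}{\left(- \frac{1}{2} - \frac{37}{4}\right) + 0 \left(-4\right) 18} = - \frac{472}{\left(- \frac{1}{2} - \frac{37}{4}\right) + 0 \cdot 18} = - \frac{472}{- \frac{39}{4} + 0} = - \frac{472}{- \frac{39}{4}} = \left(-472\right) \left(- \frac{4}{39}\right) = \frac{1888}{39}$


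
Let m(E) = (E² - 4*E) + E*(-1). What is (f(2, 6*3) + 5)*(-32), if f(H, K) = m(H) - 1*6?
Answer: 224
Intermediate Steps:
m(E) = E² - 5*E (m(E) = (E² - 4*E) - E = E² - 5*E)
f(H, K) = -6 + H*(-5 + H) (f(H, K) = H*(-5 + H) - 1*6 = H*(-5 + H) - 6 = -6 + H*(-5 + H))
(f(2, 6*3) + 5)*(-32) = ((-6 + 2*(-5 + 2)) + 5)*(-32) = ((-6 + 2*(-3)) + 5)*(-32) = ((-6 - 6) + 5)*(-32) = (-12 + 5)*(-32) = -7*(-32) = 224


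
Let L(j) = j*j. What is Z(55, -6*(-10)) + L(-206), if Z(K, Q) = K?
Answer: 42491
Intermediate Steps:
L(j) = j²
Z(55, -6*(-10)) + L(-206) = 55 + (-206)² = 55 + 42436 = 42491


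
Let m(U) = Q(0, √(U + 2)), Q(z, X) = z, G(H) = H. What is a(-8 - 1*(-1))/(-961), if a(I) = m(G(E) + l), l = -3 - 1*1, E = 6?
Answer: 0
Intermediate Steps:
l = -4 (l = -3 - 1 = -4)
m(U) = 0
a(I) = 0
a(-8 - 1*(-1))/(-961) = 0/(-961) = 0*(-1/961) = 0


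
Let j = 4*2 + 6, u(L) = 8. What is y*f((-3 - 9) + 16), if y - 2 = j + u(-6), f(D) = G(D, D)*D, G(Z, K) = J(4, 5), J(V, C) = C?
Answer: 480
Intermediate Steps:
G(Z, K) = 5
j = 14 (j = 8 + 6 = 14)
f(D) = 5*D
y = 24 (y = 2 + (14 + 8) = 2 + 22 = 24)
y*f((-3 - 9) + 16) = 24*(5*((-3 - 9) + 16)) = 24*(5*(-12 + 16)) = 24*(5*4) = 24*20 = 480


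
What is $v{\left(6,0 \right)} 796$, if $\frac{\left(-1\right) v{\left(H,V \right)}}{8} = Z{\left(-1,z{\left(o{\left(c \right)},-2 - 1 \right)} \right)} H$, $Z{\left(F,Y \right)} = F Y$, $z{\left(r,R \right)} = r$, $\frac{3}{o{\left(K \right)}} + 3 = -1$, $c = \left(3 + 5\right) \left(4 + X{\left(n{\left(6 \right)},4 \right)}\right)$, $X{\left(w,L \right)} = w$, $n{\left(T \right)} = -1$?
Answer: $-28656$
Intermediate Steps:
$c = 24$ ($c = \left(3 + 5\right) \left(4 - 1\right) = 8 \cdot 3 = 24$)
$o{\left(K \right)} = - \frac{3}{4}$ ($o{\left(K \right)} = \frac{3}{-3 - 1} = \frac{3}{-4} = 3 \left(- \frac{1}{4}\right) = - \frac{3}{4}$)
$v{\left(H,V \right)} = - 6 H$ ($v{\left(H,V \right)} = - 8 \left(-1\right) \left(- \frac{3}{4}\right) H = - 8 \frac{3 H}{4} = - 6 H$)
$v{\left(6,0 \right)} 796 = \left(-6\right) 6 \cdot 796 = \left(-36\right) 796 = -28656$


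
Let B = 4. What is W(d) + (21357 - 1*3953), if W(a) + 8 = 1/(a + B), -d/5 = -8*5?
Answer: 3548785/204 ≈ 17396.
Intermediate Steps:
d = 200 (d = -(-40)*5 = -5*(-40) = 200)
W(a) = -8 + 1/(4 + a) (W(a) = -8 + 1/(a + 4) = -8 + 1/(4 + a))
W(d) + (21357 - 1*3953) = (-31 - 8*200)/(4 + 200) + (21357 - 1*3953) = (-31 - 1600)/204 + (21357 - 3953) = (1/204)*(-1631) + 17404 = -1631/204 + 17404 = 3548785/204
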